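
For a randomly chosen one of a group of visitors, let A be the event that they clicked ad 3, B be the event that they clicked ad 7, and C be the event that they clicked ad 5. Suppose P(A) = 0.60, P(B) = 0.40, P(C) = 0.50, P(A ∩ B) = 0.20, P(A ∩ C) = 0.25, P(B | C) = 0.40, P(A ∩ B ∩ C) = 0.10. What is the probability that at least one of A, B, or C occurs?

0.95

P(B ∩ C) = P(C)·P(B|C) = 0.50 × 0.40 = 0.20
Apply inclusion-exclusion:
P(A ∪ B ∪ C) = 0.60 + 0.40 + 0.50 − 0.20 − 0.25 − 0.20 + 0.10 = 0.95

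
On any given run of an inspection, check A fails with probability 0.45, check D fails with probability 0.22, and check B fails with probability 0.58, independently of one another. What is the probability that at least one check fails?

0.81982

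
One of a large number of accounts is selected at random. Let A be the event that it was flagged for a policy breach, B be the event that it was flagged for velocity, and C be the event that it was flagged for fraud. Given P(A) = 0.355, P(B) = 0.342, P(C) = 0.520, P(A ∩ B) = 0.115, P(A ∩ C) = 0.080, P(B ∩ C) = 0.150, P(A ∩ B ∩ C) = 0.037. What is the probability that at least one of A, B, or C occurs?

By inclusion–exclusion:
P(A ∪ B ∪ C) = 0.355 + 0.342 + 0.520 − 0.115 − 0.080 − 0.150 + 0.037 = 0.909

0.909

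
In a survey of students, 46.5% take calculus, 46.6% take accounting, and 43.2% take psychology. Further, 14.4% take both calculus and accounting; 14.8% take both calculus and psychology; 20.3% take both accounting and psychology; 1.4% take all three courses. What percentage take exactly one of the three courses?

P(exactly one) = 46.5 + 46.6 + 43.2 − 2·14.4 − 2·14.8 − 2·20.3 + 3·1.4 = 41.5%

41.5%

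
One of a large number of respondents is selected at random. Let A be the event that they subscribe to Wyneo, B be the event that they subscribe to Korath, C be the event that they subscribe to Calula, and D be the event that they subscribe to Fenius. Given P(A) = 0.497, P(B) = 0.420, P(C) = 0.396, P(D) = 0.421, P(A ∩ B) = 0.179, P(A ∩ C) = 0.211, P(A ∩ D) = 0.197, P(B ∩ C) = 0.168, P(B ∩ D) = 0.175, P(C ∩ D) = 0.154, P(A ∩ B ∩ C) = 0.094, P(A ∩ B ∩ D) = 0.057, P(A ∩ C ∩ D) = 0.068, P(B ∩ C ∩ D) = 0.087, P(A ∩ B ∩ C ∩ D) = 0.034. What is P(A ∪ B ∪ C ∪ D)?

0.922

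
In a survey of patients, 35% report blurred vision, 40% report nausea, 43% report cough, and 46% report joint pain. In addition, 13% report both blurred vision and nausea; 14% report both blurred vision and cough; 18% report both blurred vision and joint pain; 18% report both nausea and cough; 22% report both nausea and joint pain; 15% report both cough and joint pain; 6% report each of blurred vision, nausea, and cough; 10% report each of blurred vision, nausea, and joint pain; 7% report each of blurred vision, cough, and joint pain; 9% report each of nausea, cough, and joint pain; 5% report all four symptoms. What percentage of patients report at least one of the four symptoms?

Apply inclusion-exclusion:
P(≥1) = 35 + 40 + 43 + 46 − 13 − 14 − 18 − 18 − 22 − 15 + 6 + 10 + 7 + 9 − 5 = 91%

91%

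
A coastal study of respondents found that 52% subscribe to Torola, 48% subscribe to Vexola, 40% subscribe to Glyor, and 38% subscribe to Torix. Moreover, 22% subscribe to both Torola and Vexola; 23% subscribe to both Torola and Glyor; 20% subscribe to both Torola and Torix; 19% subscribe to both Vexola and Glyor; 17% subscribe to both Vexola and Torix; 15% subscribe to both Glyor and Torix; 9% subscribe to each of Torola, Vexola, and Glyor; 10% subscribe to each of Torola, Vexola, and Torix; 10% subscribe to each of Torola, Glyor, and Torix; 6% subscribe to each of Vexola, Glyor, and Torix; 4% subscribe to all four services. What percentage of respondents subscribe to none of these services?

By inclusion-exclusion,
P(union) = 52 + 48 + 40 + 38 − 22 − 23 − 20 − 19 − 17 − 15 + 9 + 10 + 10 + 6 − 4 = 93%
P(none) = 100% − 93% = 7%

7%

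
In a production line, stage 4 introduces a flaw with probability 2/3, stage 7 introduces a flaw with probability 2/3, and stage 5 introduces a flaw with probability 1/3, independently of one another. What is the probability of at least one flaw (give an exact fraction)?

25/27

Since the events are independent, P(none) is the product of the individual non-occurrence probabilities.
P(none) = (1 − 2/3) × (1 − 2/3) × (1 − 1/3) = 1/3 × 1/3 × 2/3 = 2/27
P(at least one) = 1 − 2/27 = 25/27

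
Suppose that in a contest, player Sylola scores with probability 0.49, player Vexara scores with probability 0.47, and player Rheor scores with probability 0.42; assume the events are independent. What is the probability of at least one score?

0.843226

Independence gives P(none) = ∏(1 − pᵢ).
P(none) = (1 − 0.49) × (1 − 0.47) × (1 − 0.42) = 0.51 × 0.53 × 0.58 = 0.156774
P(at least one) = 1 − 0.156774 = 0.843226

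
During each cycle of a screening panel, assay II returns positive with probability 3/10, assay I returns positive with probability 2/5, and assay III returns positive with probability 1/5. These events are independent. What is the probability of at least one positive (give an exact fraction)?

83/125

Independence gives P(none) = ∏(1 − pᵢ).
P(none) = (1 − 3/10) × (1 − 2/5) × (1 − 1/5) = 7/10 × 3/5 × 4/5 = 42/125
P(at least one) = 1 − 42/125 = 83/125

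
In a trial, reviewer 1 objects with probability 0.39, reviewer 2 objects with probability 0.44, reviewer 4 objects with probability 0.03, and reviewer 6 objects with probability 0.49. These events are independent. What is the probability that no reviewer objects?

P(none) = (1 − 0.39) × (1 − 0.44) × (1 − 0.03) × (1 − 0.49) = 0.61 × 0.56 × 0.97 × 0.51 = 0.16898952

0.16898952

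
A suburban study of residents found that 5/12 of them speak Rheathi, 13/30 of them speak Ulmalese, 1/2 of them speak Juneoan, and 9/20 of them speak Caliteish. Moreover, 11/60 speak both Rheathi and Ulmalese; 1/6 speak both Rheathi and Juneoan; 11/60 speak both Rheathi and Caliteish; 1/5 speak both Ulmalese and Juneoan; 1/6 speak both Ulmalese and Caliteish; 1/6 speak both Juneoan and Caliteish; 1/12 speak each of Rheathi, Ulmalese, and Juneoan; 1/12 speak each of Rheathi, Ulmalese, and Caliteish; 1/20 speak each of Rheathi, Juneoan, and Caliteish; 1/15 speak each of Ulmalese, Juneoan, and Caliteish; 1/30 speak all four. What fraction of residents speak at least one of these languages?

59/60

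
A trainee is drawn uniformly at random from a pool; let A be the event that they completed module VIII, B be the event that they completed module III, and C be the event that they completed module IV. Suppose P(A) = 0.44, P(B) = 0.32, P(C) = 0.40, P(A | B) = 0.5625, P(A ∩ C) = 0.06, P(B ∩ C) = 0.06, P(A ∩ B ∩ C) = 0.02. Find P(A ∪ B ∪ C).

P(A ∩ B) = P(B)·P(A|B) = 0.32 × 0.5625 = 0.18
P(A ∪ B ∪ C) = 0.44 + 0.32 + 0.40 − 0.18 − 0.06 − 0.06 + 0.02 = 0.88

0.88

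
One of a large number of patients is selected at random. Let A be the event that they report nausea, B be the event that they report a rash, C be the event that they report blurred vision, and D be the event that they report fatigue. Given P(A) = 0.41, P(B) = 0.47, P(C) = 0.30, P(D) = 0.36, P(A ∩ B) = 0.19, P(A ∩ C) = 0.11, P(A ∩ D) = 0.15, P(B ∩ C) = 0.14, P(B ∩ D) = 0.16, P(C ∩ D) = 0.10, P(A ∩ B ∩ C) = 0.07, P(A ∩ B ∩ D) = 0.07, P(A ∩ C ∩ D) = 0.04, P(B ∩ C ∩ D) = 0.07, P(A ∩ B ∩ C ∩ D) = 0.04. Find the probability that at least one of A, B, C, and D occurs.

P(A ∪ B ∪ C ∪ D) = 0.41 + 0.47 + 0.30 + 0.36 − 0.19 − 0.11 − 0.15 − 0.14 − 0.16 − 0.10 + 0.07 + 0.07 + 0.04 + 0.07 − 0.04 = 0.90

0.90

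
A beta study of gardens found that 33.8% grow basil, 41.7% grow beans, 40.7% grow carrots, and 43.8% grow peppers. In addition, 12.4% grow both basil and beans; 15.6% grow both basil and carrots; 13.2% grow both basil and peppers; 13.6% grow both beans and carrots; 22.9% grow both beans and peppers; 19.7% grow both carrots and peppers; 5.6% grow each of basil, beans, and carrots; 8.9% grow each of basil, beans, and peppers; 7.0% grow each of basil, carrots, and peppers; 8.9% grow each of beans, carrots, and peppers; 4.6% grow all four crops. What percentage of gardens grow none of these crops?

11.6%

Inclusion–exclusion gives
P(≥1) = 33.8 + 41.7 + 40.7 + 43.8 − 12.4 − 15.6 − 13.2 − 13.6 − 22.9 − 19.7 + 5.6 + 8.9 + 7.0 + 8.9 − 4.6 = 88.4%
P(none) = 100% − 88.4% = 11.6%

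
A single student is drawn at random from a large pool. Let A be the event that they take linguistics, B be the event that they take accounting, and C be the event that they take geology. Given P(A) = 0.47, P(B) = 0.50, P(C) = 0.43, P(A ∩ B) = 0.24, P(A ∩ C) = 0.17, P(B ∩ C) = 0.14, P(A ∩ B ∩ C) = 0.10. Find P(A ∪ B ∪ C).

P(A ∪ B ∪ C) = 0.47 + 0.50 + 0.43 − 0.24 − 0.17 − 0.14 + 0.10 = 0.95

0.95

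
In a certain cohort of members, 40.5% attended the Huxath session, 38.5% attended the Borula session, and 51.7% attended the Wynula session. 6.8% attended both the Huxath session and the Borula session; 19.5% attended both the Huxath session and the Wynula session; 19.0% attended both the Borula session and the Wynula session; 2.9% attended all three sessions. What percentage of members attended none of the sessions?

Using inclusion–exclusion:
P(at least one) = 40.5 + 38.5 + 51.7 − 6.8 − 19.5 − 19.0 + 2.9 = 88.3%
P(none) = 100% − 88.3% = 11.7%

11.7%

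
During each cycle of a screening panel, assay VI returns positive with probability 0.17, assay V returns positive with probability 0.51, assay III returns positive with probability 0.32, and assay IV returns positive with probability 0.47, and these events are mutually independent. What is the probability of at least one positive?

0.85342532

P(none) = (1 − 0.17) × (1 − 0.51) × (1 − 0.32) × (1 − 0.47) = 0.83 × 0.49 × 0.68 × 0.53 = 0.14657468
P(at least one) = 1 − 0.14657468 = 0.85342532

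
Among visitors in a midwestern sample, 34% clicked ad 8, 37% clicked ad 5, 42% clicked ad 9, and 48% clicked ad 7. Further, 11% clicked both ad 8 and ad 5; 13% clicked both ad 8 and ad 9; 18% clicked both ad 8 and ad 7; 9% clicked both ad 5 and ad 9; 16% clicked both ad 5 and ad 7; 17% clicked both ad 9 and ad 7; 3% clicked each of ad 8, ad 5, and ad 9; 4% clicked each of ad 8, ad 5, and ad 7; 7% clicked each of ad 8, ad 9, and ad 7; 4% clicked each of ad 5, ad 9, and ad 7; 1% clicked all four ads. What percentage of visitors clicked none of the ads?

By inclusion–exclusion:
P(union) = 34 + 37 + 42 + 48 − 11 − 13 − 18 − 9 − 16 − 17 + 3 + 4 + 7 + 4 − 1 = 94%
P(none) = 100% − 94% = 6%

6%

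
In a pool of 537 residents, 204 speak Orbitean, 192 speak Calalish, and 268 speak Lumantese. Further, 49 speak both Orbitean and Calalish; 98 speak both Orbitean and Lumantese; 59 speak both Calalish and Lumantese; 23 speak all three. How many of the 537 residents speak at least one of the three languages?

481

By inclusion–exclusion:
|at least one| = 204 + 192 + 268 − 49 − 98 − 59 + 23 = 481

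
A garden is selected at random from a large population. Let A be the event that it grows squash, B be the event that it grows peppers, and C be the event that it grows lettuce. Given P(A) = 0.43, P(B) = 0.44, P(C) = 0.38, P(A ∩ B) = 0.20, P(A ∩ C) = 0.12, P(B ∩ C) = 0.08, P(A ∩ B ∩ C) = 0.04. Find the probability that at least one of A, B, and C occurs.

0.89

By inclusion–exclusion:
P(A ∪ B ∪ C) = 0.43 + 0.44 + 0.38 − 0.20 − 0.12 − 0.08 + 0.04 = 0.89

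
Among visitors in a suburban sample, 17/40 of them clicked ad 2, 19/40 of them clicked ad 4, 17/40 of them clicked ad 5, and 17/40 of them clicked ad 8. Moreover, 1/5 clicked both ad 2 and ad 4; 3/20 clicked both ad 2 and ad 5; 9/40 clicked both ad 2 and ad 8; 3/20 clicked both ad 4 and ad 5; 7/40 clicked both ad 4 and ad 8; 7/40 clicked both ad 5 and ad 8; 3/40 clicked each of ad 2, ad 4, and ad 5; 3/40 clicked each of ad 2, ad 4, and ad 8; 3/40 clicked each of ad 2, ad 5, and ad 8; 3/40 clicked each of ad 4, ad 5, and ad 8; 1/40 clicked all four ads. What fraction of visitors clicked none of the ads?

1/20

Inclusion–exclusion gives
P(union) = 17/40 + 19/40 + 17/40 + 17/40 − 1/5 − 3/20 − 9/40 − 3/20 − 7/40 − 7/40 + 3/40 + 3/40 + 3/40 + 3/40 − 1/40 = 19/20
P(none) = 1 − 19/20 = 1/20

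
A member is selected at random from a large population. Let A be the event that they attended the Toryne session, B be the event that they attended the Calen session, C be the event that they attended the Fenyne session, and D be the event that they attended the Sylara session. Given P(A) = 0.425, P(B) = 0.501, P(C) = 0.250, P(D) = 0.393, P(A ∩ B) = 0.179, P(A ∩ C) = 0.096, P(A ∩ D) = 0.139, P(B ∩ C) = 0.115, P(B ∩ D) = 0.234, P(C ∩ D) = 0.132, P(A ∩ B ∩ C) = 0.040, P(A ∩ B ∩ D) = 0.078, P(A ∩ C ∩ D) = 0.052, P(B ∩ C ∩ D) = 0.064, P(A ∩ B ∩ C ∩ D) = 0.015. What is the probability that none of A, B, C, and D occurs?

0.107

P(A ∪ B ∪ C ∪ D) = 0.425 + 0.501 + 0.250 + 0.393 − 0.179 − 0.096 − 0.139 − 0.115 − 0.234 − 0.132 + 0.040 + 0.078 + 0.052 + 0.064 − 0.015 = 0.893
P(none) = 1 − 0.893 = 0.107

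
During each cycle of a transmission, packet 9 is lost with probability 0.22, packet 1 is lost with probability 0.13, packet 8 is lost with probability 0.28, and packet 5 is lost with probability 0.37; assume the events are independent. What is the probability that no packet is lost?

Independence gives P(none) = ∏(1 − pᵢ).
P(none) = (1 − 0.22) × (1 − 0.13) × (1 − 0.28) × (1 − 0.37) = 0.78 × 0.87 × 0.72 × 0.63 = 0.30781296

0.30781296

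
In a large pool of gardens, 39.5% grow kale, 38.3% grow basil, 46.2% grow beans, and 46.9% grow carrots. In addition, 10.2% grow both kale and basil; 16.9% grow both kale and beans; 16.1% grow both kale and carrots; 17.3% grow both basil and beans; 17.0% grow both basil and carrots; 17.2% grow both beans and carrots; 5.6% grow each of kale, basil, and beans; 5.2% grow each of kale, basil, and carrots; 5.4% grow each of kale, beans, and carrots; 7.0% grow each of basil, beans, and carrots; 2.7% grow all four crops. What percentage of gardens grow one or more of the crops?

96.7%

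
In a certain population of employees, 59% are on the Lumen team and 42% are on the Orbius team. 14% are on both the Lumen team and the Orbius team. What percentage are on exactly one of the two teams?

Using the inclusion–exclusion count for exactly one event:
P(exactly one) = 59 + 42 − 2·14 = 73%

73%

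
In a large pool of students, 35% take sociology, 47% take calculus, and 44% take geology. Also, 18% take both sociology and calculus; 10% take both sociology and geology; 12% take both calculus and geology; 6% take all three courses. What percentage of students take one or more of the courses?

92%

P(≥1) = 35 + 47 + 44 − 18 − 10 − 12 + 6 = 92%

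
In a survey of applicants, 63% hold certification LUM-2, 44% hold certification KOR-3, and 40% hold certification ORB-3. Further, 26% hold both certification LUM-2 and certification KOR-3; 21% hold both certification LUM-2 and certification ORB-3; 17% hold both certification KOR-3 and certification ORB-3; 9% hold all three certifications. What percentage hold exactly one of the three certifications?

Using the inclusion–exclusion count for exactly one event:
P(exactly one) = 63 + 44 + 40 − 2·26 − 2·21 − 2·17 + 3·9 = 46%

46%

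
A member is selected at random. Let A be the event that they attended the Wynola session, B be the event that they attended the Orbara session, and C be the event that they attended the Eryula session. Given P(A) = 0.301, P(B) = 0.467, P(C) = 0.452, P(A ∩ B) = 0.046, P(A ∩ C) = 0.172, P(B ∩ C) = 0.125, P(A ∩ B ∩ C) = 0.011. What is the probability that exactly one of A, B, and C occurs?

0.567

Using the inclusion–exclusion count for exactly one event:
P(exactly one) = 0.301 + 0.467 + 0.452 − 2·0.046 − 2·0.172 − 2·0.125 + 3·0.011 = 0.567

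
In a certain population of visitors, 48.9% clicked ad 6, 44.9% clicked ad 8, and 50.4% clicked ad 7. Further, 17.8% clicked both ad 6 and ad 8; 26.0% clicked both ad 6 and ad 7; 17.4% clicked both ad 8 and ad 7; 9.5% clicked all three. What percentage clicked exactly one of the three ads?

50.3%

P(exactly one) = 48.9 + 44.9 + 50.4 − 2·17.8 − 2·26.0 − 2·17.4 + 3·9.5 = 50.3%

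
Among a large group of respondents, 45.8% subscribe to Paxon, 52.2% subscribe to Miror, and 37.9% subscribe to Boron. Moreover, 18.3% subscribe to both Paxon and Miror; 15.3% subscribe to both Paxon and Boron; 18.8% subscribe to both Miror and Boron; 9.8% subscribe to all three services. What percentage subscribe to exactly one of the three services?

60.5%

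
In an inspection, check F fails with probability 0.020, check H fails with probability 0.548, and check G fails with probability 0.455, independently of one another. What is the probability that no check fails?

Independence gives P(none) = ∏(1 − pᵢ).
P(none) = (1 − 0.020) × (1 − 0.548) × (1 − 0.455) = 0.980 × 0.452 × 0.545 = 0.2414132

0.2414132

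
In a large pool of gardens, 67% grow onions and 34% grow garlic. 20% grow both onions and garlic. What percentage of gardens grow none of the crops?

19%

P(union) = 67 + 34 − 20 = 81%
P(none) = 100% − 81% = 19%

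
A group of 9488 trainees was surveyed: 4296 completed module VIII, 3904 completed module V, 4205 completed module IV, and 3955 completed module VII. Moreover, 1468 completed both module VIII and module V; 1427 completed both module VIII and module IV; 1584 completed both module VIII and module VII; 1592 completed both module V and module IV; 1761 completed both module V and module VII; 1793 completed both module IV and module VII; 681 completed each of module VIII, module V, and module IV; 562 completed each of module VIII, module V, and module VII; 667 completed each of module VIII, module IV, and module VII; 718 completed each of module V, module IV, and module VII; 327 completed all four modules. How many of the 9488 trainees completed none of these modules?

452

|at least one| = 4296 + 3904 + 4205 + 3955 − 1468 − 1427 − 1584 − 1592 − 1761 − 1793 + 681 + 562 + 667 + 718 − 327 = 9036
None: 9488 − 9036 = 452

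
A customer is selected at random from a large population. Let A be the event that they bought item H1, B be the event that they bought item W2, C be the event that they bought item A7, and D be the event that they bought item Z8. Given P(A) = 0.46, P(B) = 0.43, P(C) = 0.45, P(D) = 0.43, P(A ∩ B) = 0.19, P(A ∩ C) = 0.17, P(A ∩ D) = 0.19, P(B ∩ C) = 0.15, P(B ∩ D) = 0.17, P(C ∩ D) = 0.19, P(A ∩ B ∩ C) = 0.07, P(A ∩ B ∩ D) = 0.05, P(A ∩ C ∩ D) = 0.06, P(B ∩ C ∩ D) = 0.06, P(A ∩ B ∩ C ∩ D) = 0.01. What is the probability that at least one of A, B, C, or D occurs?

0.94

Apply inclusion-exclusion:
P(A ∪ B ∪ C ∪ D) = 0.46 + 0.43 + 0.45 + 0.43 − 0.19 − 0.17 − 0.19 − 0.15 − 0.17 − 0.19 + 0.07 + 0.05 + 0.06 + 0.06 − 0.01 = 0.94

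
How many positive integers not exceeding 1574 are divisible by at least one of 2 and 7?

899

floor(1574/2) + floor(1574/7) − floor(1574/14) = 787 + 224 − 112 = 899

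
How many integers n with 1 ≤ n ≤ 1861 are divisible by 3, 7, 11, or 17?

952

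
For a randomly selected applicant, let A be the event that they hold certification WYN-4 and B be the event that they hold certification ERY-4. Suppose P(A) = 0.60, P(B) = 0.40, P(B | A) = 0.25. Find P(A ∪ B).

P(A ∩ B) = P(A)·P(B|A) = 0.60 × 0.25 = 0.15
Inclusion–exclusion gives
P(A ∪ B) = 0.60 + 0.40 − 0.15 = 0.85

0.85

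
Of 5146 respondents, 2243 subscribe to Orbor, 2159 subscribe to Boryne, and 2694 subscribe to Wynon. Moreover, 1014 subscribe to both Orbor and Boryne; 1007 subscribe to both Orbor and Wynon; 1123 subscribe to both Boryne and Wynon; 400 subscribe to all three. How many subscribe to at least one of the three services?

|union| = 2243 + 2159 + 2694 − 1014 − 1007 − 1123 + 400 = 4352

4352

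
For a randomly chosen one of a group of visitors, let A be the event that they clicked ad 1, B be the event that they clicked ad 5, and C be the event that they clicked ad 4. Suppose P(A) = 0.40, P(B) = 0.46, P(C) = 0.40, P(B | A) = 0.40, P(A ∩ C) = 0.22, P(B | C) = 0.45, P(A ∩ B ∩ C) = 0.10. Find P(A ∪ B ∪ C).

0.80

P(A ∩ B) = P(A)·P(B|A) = 0.40 × 0.40 = 0.16
P(B ∩ C) = P(C)·P(B|C) = 0.40 × 0.45 = 0.18
Using inclusion–exclusion:
P(A ∪ B ∪ C) = 0.40 + 0.46 + 0.40 − 0.16 − 0.22 − 0.18 + 0.10 = 0.80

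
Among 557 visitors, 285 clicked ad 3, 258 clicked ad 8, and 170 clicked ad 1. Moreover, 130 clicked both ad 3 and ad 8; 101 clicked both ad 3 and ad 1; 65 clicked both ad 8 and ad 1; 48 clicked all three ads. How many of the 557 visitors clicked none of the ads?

Inclusion–exclusion gives
|at least one| = 285 + 258 + 170 − 130 − 101 − 65 + 48 = 465
None: 557 − 465 = 92

92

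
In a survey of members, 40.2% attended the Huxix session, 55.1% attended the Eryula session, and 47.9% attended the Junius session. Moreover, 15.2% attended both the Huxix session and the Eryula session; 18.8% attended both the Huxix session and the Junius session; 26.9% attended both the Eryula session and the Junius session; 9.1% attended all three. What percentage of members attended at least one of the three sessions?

91.4%

P(union) = 40.2 + 55.1 + 47.9 − 15.2 − 18.8 − 26.9 + 9.1 = 91.4%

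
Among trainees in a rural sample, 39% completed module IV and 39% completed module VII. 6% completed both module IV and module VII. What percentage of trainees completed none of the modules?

Apply inclusion-exclusion:
P(union) = 39 + 39 − 6 = 72%
P(none) = 100% − 72% = 28%

28%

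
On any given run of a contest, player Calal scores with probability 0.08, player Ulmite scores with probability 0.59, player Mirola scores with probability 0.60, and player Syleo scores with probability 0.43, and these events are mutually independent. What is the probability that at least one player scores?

0.9139984

Since the events are independent, P(none) is the product of the individual non-occurrence probabilities.
P(none) = (1 − 0.08) × (1 − 0.59) × (1 − 0.60) × (1 − 0.43) = 0.92 × 0.41 × 0.40 × 0.57 = 0.0860016
P(at least one) = 1 − 0.0860016 = 0.9139984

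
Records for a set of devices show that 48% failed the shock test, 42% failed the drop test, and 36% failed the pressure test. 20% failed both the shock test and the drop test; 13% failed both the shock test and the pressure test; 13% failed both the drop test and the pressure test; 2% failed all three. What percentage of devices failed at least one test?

82%

P(union) = 48 + 42 + 36 − 20 − 13 − 13 + 2 = 82%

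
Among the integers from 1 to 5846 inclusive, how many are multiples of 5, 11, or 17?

By inclusion–exclusion:
floor(5846/5) + floor(5846/11) + floor(5846/17) − floor(5846/55) − floor(5846/85) − floor(5846/187) + floor(5846/935) = 1169 + 531 + 343 − 106 − 68 − 31 + 6 = 1844

1844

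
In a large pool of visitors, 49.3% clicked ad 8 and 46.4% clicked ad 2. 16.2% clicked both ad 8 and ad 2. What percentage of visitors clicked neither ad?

20.5%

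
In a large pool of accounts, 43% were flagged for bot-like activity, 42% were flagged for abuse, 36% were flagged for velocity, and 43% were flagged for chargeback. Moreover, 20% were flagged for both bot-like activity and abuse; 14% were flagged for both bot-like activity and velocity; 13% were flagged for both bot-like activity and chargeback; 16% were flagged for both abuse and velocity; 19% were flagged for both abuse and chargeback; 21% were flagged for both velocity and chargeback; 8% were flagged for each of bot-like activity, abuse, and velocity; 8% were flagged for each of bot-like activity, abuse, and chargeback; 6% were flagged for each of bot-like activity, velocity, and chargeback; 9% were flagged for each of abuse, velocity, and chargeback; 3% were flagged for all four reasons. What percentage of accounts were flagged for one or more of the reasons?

89%

P(≥1) = 43 + 42 + 36 + 43 − 20 − 14 − 13 − 16 − 19 − 21 + 8 + 8 + 6 + 9 − 3 = 89%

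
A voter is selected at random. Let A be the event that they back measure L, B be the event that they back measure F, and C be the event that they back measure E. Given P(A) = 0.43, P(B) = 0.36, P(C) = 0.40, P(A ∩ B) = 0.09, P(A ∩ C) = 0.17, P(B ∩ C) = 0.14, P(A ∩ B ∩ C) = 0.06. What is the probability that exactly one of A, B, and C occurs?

0.57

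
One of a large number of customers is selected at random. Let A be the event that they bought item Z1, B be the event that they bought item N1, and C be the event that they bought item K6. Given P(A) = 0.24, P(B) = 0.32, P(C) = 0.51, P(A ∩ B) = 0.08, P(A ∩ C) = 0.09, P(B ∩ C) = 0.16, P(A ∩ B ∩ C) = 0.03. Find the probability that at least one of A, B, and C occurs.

By inclusion-exclusion,
P(A ∪ B ∪ C) = 0.24 + 0.32 + 0.51 − 0.08 − 0.09 − 0.16 + 0.03 = 0.77

0.77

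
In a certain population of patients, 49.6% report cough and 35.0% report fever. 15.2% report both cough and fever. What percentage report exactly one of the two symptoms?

54.2%

Using the inclusion–exclusion count for exactly one event:
P(exactly one) = 49.6 + 35.0 − 2·15.2 = 54.2%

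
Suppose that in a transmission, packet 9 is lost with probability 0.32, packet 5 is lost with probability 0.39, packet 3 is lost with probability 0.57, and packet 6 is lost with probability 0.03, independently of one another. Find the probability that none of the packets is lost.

0.17301308

Since the events are independent, P(none) is the product of the individual non-occurrence probabilities.
P(none) = (1 − 0.32) × (1 − 0.39) × (1 − 0.57) × (1 − 0.03) = 0.68 × 0.61 × 0.43 × 0.97 = 0.17301308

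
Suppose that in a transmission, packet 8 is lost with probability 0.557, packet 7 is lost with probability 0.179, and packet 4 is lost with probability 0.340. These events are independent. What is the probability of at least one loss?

Since the events are independent, P(none) is the product of the individual non-occurrence probabilities.
P(none) = (1 − 0.557) × (1 − 0.179) × (1 − 0.340) = 0.443 × 0.821 × 0.660 = 0.24004398
P(at least one) = 1 − 0.24004398 = 0.75995602

0.75995602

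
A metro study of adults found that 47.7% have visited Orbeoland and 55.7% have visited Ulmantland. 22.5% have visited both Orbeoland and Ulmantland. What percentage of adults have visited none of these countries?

P(≥1) = 47.7 + 55.7 − 22.5 = 80.9%
P(none) = 100% − 80.9% = 19.1%

19.1%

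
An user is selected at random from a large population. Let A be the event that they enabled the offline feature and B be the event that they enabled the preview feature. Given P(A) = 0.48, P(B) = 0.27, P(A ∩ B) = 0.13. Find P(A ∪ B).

P(A ∪ B) = 0.48 + 0.27 − 0.13 = 0.62

0.62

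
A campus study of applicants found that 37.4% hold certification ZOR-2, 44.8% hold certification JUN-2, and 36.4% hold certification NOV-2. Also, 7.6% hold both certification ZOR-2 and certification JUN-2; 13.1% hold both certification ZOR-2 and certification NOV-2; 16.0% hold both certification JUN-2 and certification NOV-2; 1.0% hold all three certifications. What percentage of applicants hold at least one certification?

P(union) = 37.4 + 44.8 + 36.4 − 7.6 − 13.1 − 16.0 + 1.0 = 82.9%

82.9%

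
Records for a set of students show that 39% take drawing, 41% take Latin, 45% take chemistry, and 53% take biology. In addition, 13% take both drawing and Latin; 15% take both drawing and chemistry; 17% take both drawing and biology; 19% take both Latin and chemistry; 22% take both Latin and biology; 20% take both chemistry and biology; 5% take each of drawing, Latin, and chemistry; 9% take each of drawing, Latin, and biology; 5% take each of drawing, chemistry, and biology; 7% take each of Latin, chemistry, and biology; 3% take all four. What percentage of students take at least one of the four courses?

95%

P(union) = 39 + 41 + 45 + 53 − 13 − 15 − 17 − 19 − 22 − 20 + 5 + 9 + 5 + 7 − 3 = 95%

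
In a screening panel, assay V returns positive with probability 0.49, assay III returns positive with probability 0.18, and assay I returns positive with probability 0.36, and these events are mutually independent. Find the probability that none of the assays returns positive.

P(none) = (1 − 0.49) × (1 − 0.18) × (1 − 0.36) = 0.51 × 0.82 × 0.64 = 0.267648

0.267648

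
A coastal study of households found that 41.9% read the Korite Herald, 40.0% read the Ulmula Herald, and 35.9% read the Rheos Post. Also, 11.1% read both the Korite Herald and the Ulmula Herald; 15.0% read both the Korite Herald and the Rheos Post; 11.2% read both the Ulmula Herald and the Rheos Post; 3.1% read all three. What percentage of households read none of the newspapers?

16.4%

By inclusion–exclusion:
P(union) = 41.9 + 40.0 + 35.9 − 11.1 − 15.0 − 11.2 + 3.1 = 83.6%
P(none) = 100% − 83.6% = 16.4%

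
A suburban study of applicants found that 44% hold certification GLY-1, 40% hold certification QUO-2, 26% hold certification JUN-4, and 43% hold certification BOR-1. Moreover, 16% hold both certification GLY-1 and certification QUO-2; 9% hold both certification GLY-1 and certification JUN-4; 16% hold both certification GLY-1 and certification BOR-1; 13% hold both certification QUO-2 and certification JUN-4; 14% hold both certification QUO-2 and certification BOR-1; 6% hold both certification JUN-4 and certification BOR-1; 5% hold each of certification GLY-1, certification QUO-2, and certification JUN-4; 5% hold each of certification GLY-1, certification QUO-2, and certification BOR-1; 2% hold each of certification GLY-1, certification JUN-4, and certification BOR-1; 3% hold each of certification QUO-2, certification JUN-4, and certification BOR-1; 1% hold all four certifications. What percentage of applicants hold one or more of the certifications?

93%

By inclusion–exclusion:
P(≥1) = 44 + 40 + 26 + 43 − 16 − 9 − 16 − 13 − 14 − 6 + 5 + 5 + 2 + 3 − 1 = 93%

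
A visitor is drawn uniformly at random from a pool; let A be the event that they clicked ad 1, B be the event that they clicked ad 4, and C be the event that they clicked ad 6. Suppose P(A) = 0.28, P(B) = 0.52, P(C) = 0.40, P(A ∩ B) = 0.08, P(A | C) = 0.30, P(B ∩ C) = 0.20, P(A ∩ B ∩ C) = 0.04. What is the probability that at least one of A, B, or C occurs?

P(A ∩ C) = P(C)·P(A|C) = 0.40 × 0.30 = 0.12
P(A ∪ B ∪ C) = 0.28 + 0.52 + 0.40 − 0.08 − 0.12 − 0.20 + 0.04 = 0.84

0.84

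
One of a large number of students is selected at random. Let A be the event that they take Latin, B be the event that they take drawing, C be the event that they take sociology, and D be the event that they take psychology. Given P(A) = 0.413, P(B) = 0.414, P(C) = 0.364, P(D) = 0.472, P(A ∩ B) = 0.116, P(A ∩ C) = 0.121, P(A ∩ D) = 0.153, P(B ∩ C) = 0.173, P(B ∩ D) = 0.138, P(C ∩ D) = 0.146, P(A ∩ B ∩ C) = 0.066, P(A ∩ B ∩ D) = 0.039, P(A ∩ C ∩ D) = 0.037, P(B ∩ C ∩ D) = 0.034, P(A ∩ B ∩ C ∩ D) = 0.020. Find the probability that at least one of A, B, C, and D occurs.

P(A ∪ B ∪ C ∪ D) = 0.413 + 0.414 + 0.364 + 0.472 − 0.116 − 0.121 − 0.153 − 0.173 − 0.138 − 0.146 + 0.066 + 0.039 + 0.037 + 0.034 − 0.020 = 0.972

0.972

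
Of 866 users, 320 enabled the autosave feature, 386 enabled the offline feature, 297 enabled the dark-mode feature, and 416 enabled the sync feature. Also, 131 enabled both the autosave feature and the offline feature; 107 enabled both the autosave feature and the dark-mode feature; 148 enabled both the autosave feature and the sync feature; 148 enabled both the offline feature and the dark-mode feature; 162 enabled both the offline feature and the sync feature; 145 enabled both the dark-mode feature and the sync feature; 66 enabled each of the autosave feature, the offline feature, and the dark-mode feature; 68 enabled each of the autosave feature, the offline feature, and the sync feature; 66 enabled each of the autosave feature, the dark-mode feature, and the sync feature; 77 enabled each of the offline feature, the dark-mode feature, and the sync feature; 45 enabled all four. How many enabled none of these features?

56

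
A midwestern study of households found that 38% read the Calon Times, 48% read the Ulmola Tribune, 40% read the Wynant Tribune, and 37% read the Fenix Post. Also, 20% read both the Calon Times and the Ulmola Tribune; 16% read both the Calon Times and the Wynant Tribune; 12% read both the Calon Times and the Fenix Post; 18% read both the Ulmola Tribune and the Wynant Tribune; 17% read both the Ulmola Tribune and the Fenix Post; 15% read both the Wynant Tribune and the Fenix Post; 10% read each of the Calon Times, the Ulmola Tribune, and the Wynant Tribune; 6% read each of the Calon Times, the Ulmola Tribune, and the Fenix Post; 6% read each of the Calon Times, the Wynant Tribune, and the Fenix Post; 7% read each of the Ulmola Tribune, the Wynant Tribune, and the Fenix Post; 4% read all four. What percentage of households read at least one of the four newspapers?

P(≥1) = 38 + 48 + 40 + 37 − 20 − 16 − 12 − 18 − 17 − 15 + 10 + 6 + 6 + 7 − 4 = 90%

90%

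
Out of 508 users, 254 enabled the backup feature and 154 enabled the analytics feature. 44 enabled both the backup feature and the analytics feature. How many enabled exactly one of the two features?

320

By inclusion–exclusion (exactly-one form):
|exactly one| = 254 + 154 − 2·44 = 320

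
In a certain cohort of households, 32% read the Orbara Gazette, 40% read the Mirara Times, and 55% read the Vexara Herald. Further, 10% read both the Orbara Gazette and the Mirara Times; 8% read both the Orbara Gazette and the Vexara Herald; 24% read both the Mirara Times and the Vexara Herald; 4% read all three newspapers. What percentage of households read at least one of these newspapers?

P(at least one) = 32 + 40 + 55 − 10 − 8 − 24 + 4 = 89%

89%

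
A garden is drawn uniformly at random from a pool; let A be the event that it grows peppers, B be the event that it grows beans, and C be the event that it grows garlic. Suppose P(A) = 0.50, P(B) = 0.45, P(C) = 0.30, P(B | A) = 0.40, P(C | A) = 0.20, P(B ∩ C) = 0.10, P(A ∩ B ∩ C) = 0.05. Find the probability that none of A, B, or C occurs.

P(A ∩ B) = P(A)·P(B|A) = 0.50 × 0.40 = 0.20
P(A ∩ C) = P(A)·P(C|A) = 0.50 × 0.20 = 0.10
Inclusion–exclusion gives
P(A ∪ B ∪ C) = 0.50 + 0.45 + 0.30 − 0.20 − 0.10 − 0.10 + 0.05 = 0.90
P(none) = 1 − 0.90 = 0.10

0.10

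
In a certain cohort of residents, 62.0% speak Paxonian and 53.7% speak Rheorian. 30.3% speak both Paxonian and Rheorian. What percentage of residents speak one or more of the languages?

P(≥1) = 62.0 + 53.7 − 30.3 = 85.4%

85.4%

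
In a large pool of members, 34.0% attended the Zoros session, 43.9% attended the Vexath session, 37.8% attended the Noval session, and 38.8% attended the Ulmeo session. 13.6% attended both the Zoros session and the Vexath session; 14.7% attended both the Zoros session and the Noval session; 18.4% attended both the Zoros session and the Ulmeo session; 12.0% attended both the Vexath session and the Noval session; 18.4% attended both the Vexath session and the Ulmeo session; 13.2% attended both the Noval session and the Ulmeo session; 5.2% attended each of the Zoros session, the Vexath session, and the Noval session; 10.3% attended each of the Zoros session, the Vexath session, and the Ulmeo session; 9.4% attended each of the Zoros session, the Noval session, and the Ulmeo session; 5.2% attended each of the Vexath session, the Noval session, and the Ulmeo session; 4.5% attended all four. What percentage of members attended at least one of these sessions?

89.8%

Apply inclusion-exclusion:
P(union) = 34.0 + 43.9 + 37.8 + 38.8 − 13.6 − 14.7 − 18.4 − 12.0 − 18.4 − 13.2 + 5.2 + 10.3 + 9.4 + 5.2 − 4.5 = 89.8%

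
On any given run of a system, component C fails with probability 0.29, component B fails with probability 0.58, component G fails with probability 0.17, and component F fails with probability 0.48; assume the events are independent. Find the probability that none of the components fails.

Independence gives P(none) = ∏(1 − pᵢ).
P(none) = (1 − 0.29) × (1 − 0.58) × (1 − 0.17) × (1 − 0.48) = 0.71 × 0.42 × 0.83 × 0.52 = 0.12870312

0.12870312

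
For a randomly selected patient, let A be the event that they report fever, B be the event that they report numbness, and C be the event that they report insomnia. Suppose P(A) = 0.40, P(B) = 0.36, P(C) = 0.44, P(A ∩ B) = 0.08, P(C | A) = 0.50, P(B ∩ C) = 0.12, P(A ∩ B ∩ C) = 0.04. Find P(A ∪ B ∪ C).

P(A ∩ C) = P(A)·P(C|A) = 0.40 × 0.50 = 0.20
P(A ∪ B ∪ C) = 0.40 + 0.36 + 0.44 − 0.08 − 0.20 − 0.12 + 0.04 = 0.84

0.84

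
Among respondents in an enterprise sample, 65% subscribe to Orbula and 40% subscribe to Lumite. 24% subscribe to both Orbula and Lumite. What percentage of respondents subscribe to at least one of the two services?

P(at least one) = 65 + 40 − 24 = 81%

81%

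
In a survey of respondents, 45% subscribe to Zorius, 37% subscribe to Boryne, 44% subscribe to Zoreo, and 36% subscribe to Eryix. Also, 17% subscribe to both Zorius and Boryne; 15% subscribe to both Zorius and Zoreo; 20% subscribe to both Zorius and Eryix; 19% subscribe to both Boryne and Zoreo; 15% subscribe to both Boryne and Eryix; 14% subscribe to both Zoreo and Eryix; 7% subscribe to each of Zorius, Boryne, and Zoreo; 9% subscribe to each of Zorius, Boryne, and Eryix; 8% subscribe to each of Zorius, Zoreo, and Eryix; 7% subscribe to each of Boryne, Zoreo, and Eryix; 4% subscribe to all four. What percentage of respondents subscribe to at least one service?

89%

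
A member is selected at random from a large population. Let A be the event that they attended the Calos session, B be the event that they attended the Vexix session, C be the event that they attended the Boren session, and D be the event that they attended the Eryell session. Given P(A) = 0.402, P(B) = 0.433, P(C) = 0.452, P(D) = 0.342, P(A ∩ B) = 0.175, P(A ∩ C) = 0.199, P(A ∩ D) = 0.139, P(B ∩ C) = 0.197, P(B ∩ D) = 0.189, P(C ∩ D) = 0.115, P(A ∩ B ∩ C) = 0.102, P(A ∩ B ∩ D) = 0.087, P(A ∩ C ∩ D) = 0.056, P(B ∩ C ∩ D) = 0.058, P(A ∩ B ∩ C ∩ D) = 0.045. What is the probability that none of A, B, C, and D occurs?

0.127

Inclusion–exclusion gives
P(A ∪ B ∪ C ∪ D) = 0.402 + 0.433 + 0.452 + 0.342 − 0.175 − 0.199 − 0.139 − 0.197 − 0.189 − 0.115 + 0.102 + 0.087 + 0.056 + 0.058 − 0.045 = 0.873
P(none) = 1 − 0.873 = 0.127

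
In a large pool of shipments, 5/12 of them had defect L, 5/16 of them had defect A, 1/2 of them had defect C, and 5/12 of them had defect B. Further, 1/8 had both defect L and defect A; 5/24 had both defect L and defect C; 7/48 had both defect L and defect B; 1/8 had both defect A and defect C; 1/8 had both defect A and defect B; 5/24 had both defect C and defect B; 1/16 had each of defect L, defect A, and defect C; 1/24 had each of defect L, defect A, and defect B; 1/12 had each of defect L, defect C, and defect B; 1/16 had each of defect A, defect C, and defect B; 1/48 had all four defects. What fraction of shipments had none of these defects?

P(union) = 5/12 + 5/16 + 1/2 + 5/12 − 1/8 − 5/24 − 7/48 − 1/8 − 1/8 − 5/24 + 1/16 + 1/24 + 1/12 + 1/16 − 1/48 = 15/16
P(none) = 1 − 15/16 = 1/16

1/16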